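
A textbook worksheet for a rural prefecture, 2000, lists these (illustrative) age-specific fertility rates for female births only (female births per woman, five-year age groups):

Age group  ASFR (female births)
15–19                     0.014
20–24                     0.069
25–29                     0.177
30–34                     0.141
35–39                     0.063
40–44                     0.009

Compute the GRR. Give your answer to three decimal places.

Sum of female ASFRs = 0.014 + 0.069 + 0.177 + 0.141 + 0.063 + 0.009 = 0.473
GRR = 5 × 0.473 = 2.365

2.365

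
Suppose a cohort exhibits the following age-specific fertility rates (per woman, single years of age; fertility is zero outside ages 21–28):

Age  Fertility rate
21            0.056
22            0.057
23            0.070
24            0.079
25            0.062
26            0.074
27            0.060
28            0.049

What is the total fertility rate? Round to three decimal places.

0.507

Sum of ASFRs = 0.056 + 0.057 + 0.070 + 0.079 + 0.062 + 0.074 + 0.060 + 0.049 = 0.507
TFR = 0.507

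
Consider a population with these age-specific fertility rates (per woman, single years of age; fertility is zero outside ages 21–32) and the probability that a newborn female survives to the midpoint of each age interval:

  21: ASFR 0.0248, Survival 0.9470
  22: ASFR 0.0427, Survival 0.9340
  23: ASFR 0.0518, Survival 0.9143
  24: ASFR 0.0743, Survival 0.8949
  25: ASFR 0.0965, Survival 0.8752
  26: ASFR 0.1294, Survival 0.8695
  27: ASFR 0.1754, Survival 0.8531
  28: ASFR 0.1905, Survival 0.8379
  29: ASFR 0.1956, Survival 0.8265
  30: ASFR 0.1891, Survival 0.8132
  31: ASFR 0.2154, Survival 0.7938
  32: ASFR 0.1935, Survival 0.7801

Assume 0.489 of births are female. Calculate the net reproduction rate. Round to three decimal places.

0.646

Proportion female at birth = 0.489.
Each age group contributes 1 × ASFR × survival:
  21: 1 × 0.0248 × 0.9470 = 0.02349
  22: 1 × 0.0427 × 0.9340 = 0.03988
  23: 1 × 0.0518 × 0.9143 = 0.04736
  24: 1 × 0.0743 × 0.8949 = 0.06649
  25: 1 × 0.0965 × 0.8752 = 0.08446
  26: 1 × 0.1294 × 0.8695 = 0.11251
  27: 1 × 0.1754 × 0.8531 = 0.14963
  28: 1 × 0.1905 × 0.8379 = 0.15962
  29: 1 × 0.1956 × 0.8265 = 0.16166
  30: 1 × 0.1891 × 0.8132 = 0.15378
  31: 1 × 0.2154 × 0.7938 = 0.17098
  32: 1 × 0.1935 × 0.7801 = 0.15095
Sum = 1.32081
NRR = 0.489 × 1.32081 = 0.64588
An NRR under 1 implies long-run decline under these rates.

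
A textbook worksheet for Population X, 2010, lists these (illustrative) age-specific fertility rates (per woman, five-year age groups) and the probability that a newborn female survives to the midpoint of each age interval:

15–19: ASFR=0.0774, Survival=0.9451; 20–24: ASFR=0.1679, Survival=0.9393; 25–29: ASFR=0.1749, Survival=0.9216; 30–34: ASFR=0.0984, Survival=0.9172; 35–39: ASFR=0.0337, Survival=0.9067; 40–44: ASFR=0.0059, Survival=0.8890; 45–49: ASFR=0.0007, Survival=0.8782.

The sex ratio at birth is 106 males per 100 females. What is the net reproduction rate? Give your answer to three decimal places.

1.259

Proportion female at birth = 100 / (100 + 106) = 0.48544.
Each age group contributes 5 × ASFR × survival:
  15–19: 5 × 0.0774 × 0.9451 = 0.36575
  20–24: 5 × 0.1679 × 0.9393 = 0.78854
  25–29: 5 × 0.1749 × 0.9216 = 0.80594
  30–34: 5 × 0.0984 × 0.9172 = 0.45126
  35–39: 5 × 0.0337 × 0.9067 = 0.15278
  40–44: 5 × 0.0059 × 0.8890 = 0.02623
  45–49: 5 × 0.0007 × 0.8782 = 0.00307
Sum = 2.59357
NRR = 0.48544 × 2.59357 = 1.25902
With NRR above 1 the population is above replacement fertility.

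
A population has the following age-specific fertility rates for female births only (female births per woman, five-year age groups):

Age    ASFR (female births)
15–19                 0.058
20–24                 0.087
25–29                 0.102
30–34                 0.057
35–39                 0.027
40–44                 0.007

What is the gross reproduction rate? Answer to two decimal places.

Sum of female ASFRs = 0.058 + 0.087 + 0.102 + 0.057 + 0.027 + 0.007 = 0.338
GRR = 5 × 0.338 = 1.69

1.69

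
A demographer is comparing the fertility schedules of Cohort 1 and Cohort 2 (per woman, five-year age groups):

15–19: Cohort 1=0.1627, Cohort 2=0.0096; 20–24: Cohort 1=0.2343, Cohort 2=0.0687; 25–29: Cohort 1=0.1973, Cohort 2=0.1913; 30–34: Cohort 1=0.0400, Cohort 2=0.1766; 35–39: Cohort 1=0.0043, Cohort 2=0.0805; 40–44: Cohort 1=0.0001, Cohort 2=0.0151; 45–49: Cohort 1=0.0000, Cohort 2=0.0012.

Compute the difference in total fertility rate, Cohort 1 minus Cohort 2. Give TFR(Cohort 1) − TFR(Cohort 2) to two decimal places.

Cohort 1:
  Sum of ASFRs = 0.1627 + 0.2343 + 0.1973 + 0.0400 + 0.0043 + 0.0001 + 0.0000 = 0.6387
  TFR = 5 × 0.6387 = 3.1935
Cohort 2:
  Sum of ASFRs = 0.0096 + 0.0687 + 0.1913 + 0.1766 + 0.0805 + 0.0151 + 0.0012 = 0.5430
  TFR = 5 × 0.5430 = 2.715
Difference = 3.1935 − 2.715 = 0.4785

0.48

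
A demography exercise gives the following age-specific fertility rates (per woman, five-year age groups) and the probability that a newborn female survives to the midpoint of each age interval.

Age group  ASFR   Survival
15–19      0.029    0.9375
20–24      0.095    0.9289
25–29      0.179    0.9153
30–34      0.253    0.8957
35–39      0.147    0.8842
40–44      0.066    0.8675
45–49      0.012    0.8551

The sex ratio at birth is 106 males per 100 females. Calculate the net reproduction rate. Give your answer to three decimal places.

Proportion female at birth = 100 / (100 + 106) = 0.48544.
Each age group contributes 5 × ASFR × survival:
  15–19: 5 × 0.029 × 0.9375 = 0.13594
  20–24: 5 × 0.095 × 0.9289 = 0.44123
  25–29: 5 × 0.179 × 0.9153 = 0.81919
  30–34: 5 × 0.253 × 0.8957 = 1.13306
  35–39: 5 × 0.147 × 0.8842 = 0.64989
  40–44: 5 × 0.066 × 0.8675 = 0.28628
  45–49: 5 × 0.012 × 0.8551 = 0.05131
Sum = 3.51690
NRR = 0.48544 × 3.51690 = 1.70724

1.707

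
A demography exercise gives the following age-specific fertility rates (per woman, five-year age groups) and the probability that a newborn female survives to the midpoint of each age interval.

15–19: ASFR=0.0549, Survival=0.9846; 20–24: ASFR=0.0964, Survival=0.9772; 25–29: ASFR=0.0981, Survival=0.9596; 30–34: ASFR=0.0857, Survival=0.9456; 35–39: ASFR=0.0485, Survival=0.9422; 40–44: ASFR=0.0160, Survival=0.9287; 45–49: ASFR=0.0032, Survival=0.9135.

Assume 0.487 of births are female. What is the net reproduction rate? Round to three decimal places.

Proportion female at birth = 0.487.
Survival-weighted fertility by age (5·fₓ·Sₓ):
  15–19: 5 × 0.0549 × 0.9846 = 0.27027
  20–24: 5 × 0.0964 × 0.9772 = 0.47101
  25–29: 5 × 0.0981 × 0.9596 = 0.47068
  30–34: 5 × 0.0857 × 0.9456 = 0.40519
  35–39: 5 × 0.0485 × 0.9422 = 0.22848
  40–44: 5 × 0.0160 × 0.9287 = 0.07430
  45–49: 5 × 0.0032 × 0.9135 = 0.01462
Sum = 1.93455
NRR = 0.487 × 1.93455 = 0.94213
With NRR below 1 the population is below replacement fertility.

0.942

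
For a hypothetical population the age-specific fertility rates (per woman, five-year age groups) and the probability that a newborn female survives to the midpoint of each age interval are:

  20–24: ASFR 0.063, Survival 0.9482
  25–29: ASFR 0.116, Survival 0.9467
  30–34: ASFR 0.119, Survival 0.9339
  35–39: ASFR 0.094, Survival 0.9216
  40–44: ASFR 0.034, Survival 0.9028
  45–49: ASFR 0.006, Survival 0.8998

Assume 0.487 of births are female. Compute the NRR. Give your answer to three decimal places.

Proportion female at birth = 0.487.
Per-age-group product (5 × ASFR × survival probability):
  20–24: 5 × 0.063 × 0.9482 = 0.29868
  25–29: 5 × 0.116 × 0.9467 = 0.54909
  30–34: 5 × 0.119 × 0.9339 = 0.55567
  35–39: 5 × 0.094 × 0.9216 = 0.43315
  40–44: 5 × 0.034 × 0.9028 = 0.15348
  45–49: 5 × 0.006 × 0.8998 = 0.02699
Sum = 2.01706
NRR = 0.487 × 2.01706 = 0.98231
NRR < 1, so the cohort does not fully replace itself.

0.982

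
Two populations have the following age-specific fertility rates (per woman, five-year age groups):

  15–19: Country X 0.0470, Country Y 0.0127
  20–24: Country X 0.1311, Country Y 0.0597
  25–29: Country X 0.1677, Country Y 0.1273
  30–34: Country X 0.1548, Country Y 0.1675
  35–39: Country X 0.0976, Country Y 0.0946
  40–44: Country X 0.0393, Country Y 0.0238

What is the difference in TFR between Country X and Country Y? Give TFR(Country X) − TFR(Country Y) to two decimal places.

0.76

Country X:
  Sum of ASFRs = 0.0470 + 0.1311 + 0.1677 + 0.1548 + 0.0976 + 0.0393 = 0.6375
  TFR = 5 × 0.6375 = 3.1875
Country Y:
  Sum of ASFRs = 0.0127 + 0.0597 + 0.1273 + 0.1675 + 0.0946 + 0.0238 = 0.4856
  TFR = 5 × 0.4856 = 2.428
Difference = 3.1875 − 2.428 = 0.7595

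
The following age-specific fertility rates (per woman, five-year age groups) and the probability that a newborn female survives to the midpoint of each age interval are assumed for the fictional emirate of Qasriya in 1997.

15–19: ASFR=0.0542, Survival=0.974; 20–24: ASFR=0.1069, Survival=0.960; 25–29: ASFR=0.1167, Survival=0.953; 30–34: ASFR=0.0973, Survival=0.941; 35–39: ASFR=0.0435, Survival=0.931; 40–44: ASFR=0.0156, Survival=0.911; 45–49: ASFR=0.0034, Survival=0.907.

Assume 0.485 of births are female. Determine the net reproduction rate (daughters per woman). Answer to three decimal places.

Proportion female at birth = 0.485.
Each age group contributes 5 × ASFR × survival:
  15–19: 5 × 0.0542 × 0.974 = 0.26395
  20–24: 5 × 0.1069 × 0.960 = 0.51312
  25–29: 5 × 0.1167 × 0.953 = 0.55608
  30–34: 5 × 0.0973 × 0.941 = 0.45780
  35–39: 5 × 0.0435 × 0.931 = 0.20249
  40–44: 5 × 0.0156 × 0.911 = 0.07106
  45–49: 5 × 0.0034 × 0.907 = 0.01542
Sum = 2.07992
NRR = 0.485 × 2.07992 = 1.00876

1.009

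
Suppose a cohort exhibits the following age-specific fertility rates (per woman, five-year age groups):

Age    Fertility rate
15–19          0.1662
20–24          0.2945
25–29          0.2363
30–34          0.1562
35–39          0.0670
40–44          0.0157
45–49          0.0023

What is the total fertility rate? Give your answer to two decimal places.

4.69

Sum of ASFRs = 0.1662 + 0.2945 + 0.2363 + 0.1562 + 0.0670 + 0.0157 + 0.0023 = 0.9382
TFR = 5 × 0.9382 = 4.691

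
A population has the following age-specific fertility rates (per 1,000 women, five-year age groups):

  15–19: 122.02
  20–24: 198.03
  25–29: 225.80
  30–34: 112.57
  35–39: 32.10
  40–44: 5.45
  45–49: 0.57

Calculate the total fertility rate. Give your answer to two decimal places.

3.48

Sum of ASFRs = 122.02 + 198.03 + 225.80 + 112.57 + 32.10 + 5.45 + 0.57 = 696.54
TFR = 5 × 696.54 / 1000 = 3.4827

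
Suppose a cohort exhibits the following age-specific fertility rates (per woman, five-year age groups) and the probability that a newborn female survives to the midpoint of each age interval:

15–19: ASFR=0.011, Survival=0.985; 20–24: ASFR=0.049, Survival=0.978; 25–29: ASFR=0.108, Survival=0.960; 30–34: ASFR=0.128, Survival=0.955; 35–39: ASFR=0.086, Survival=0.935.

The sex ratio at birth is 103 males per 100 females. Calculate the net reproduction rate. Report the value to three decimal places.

0.899

Proportion female at birth = 100 / (100 + 103) = 0.49261.
Survival-weighted fertility by age (5·fₓ·Sₓ):
  15–19: 5 × 0.011 × 0.985 = 0.05418
  20–24: 5 × 0.049 × 0.978 = 0.23961
  25–29: 5 × 0.108 × 0.960 = 0.51840
  30–34: 5 × 0.128 × 0.955 = 0.61120
  35–39: 5 × 0.086 × 0.935 = 0.40205
Sum = 1.82544
NRR = 0.49261 × 1.82544 = 0.89923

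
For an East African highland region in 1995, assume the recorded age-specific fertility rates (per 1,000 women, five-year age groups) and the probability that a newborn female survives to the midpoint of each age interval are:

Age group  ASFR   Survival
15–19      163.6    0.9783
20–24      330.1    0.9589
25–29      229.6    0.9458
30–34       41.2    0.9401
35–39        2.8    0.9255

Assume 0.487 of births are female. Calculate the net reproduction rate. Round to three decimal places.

1.790

Proportion female at birth = 0.487.
Each age group contributes 5 × ASFR × survival:
  15–19: 5 × 163.6/1000 × 0.9783 = 0.80025
  20–24: 5 × 330.1/1000 × 0.9589 = 1.58266
  25–29: 5 × 229.6/1000 × 0.9458 = 1.08578
  30–34: 5 × 41.2/1000 × 0.9401 = 0.19366
  35–39: 5 × 2.8/1000 × 0.9255 = 0.01296
Sum = 3.67531
NRR = 0.487 × 3.67531 = 1.78988
An NRR exceeding 1 indicates intrinsic growth under these rates.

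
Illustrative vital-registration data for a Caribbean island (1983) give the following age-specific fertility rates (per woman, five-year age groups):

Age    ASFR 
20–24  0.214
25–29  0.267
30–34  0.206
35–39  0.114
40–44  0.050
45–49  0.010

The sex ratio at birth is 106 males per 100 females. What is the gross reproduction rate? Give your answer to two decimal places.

Proportion female at birth = 100 / (100 + 106) = 0.48544.
Sum of ASFRs = 0.214 + 0.267 + 0.206 + 0.114 + 0.050 + 0.010 = 0.861
TFR = 5 × 0.861 = 4.305
GRR = 0.48544 × 4.305 = 2.08982

2.09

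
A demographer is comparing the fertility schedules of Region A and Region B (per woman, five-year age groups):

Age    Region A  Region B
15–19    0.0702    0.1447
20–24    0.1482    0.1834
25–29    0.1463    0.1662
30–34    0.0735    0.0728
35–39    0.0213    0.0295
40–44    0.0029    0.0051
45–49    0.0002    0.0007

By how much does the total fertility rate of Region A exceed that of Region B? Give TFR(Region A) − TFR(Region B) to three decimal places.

Region A:
  Sum of ASFRs = 0.0702 + 0.1482 + 0.1463 + 0.0735 + 0.0213 + 0.0029 + 0.0002 = 0.4626
  TFR = 5 × 0.4626 = 2.313
Region B:
  Sum of ASFRs = 0.1447 + 0.1834 + 0.1662 + 0.0728 + 0.0295 + 0.0051 + 0.0007 = 0.6024
  TFR = 5 × 0.6024 = 3.012
Difference = 2.313 − 3.012 = -0.699

-0.699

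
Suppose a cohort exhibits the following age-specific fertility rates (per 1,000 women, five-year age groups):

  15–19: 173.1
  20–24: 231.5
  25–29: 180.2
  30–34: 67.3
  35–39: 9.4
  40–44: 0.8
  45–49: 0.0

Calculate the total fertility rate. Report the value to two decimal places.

Sum of ASFRs = 173.1 + 231.5 + 180.2 + 67.3 + 9.4 + 0.8 + 0.0 = 662.3
TFR = 5 × 662.3 / 1000 = 3.3115

3.31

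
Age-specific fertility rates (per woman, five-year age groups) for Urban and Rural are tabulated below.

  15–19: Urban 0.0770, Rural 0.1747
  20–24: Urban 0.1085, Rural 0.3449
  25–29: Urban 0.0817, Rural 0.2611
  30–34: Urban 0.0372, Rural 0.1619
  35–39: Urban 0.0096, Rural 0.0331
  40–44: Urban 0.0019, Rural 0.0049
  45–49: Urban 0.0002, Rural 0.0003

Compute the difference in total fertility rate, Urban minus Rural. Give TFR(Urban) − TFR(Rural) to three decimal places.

-3.324

Urban:
  Sum of ASFRs = 0.0770 + 0.1085 + 0.0817 + 0.0372 + 0.0096 + 0.0019 + 0.0002 = 0.3161
  TFR = 5 × 0.3161 = 1.5805
Rural:
  Sum of ASFRs = 0.1747 + 0.3449 + 0.2611 + 0.1619 + 0.0331 + 0.0049 + 0.0003 = 0.9809
  TFR = 5 × 0.9809 = 4.9045
Difference = 1.5805 − 4.9045 = -3.324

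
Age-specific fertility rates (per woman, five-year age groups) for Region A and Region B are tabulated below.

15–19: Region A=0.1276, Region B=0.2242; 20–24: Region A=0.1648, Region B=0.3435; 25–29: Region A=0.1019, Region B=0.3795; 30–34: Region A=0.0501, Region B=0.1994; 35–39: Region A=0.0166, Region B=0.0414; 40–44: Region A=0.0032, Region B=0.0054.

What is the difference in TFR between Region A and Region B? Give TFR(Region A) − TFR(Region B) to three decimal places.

-3.646

Region A:
  Sum of ASFRs = 0.1276 + 0.1648 + 0.1019 + 0.0501 + 0.0166 + 0.0032 = 0.4642
  TFR = 5 × 0.4642 = 2.321
Region B:
  Sum of ASFRs = 0.2242 + 0.3435 + 0.3795 + 0.1994 + 0.0414 + 0.0054 = 1.1934
  TFR = 5 × 1.1934 = 5.967
Difference = 2.321 − 5.967 = -3.646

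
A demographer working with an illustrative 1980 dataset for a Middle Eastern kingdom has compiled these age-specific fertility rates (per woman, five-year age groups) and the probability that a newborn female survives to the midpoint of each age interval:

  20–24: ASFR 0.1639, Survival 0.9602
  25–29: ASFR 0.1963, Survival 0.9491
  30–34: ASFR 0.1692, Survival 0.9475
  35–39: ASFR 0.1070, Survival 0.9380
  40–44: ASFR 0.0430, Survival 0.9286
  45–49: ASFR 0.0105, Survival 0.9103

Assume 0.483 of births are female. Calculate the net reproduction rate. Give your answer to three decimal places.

1.579

Proportion female at birth = 0.483.
Survival-weighted fertility by age (5·fₓ·Sₓ):
  20–24: 5 × 0.1639 × 0.9602 = 0.78688
  25–29: 5 × 0.1963 × 0.9491 = 0.93154
  30–34: 5 × 0.1692 × 0.9475 = 0.80159
  35–39: 5 × 0.1070 × 0.9380 = 0.50183
  40–44: 5 × 0.0430 × 0.9286 = 0.19965
  45–49: 5 × 0.0105 × 0.9103 = 0.04779
Sum = 3.26928
NRR = 0.483 × 3.26928 = 1.57906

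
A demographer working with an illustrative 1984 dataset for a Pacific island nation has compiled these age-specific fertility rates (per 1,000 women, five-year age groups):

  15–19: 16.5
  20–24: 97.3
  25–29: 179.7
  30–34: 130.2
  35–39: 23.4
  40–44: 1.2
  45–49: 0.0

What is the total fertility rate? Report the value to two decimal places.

2.24

Sum of ASFRs = 16.5 + 97.3 + 179.7 + 130.2 + 23.4 + 1.2 + 0.0 = 448.3
TFR = 5 × 448.3 / 1000 = 2.2415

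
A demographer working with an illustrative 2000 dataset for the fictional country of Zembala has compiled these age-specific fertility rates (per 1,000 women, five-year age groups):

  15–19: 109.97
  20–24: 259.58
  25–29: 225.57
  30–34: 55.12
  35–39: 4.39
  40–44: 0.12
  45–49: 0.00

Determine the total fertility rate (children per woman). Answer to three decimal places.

Sum of ASFRs = 109.97 + 259.58 + 225.57 + 55.12 + 4.39 + 0.12 + 0.00 = 654.75
TFR = 5 × 654.75 / 1000 = 3.27375

3.274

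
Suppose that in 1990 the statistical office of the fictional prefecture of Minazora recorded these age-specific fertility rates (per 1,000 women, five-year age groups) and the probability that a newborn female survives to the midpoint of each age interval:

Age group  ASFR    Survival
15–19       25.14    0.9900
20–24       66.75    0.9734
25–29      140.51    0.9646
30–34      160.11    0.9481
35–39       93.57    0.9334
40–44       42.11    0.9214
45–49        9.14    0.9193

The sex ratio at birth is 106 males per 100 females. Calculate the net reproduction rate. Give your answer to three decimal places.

1.242

Proportion female at birth = 100 / (100 + 106) = 0.48544.
Each age group contributes 5 × ASFR × survival:
  15–19: 5 × 25.14/1000 × 0.9900 = 0.12444
  20–24: 5 × 66.75/1000 × 0.9734 = 0.32487
  25–29: 5 × 140.51/1000 × 0.9646 = 0.67768
  30–34: 5 × 160.11/1000 × 0.9481 = 0.75900
  35–39: 5 × 93.57/1000 × 0.9334 = 0.43669
  40–44: 5 × 42.11/1000 × 0.9214 = 0.19400
  45–49: 5 × 9.14/1000 × 0.9193 = 0.04201
Sum = 2.55869
NRR = 0.48544 × 2.55869 = 1.24209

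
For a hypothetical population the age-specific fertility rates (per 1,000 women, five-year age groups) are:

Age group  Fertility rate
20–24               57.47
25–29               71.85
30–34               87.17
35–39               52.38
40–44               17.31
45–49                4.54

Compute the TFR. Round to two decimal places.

1.45

Sum of ASFRs = 57.47 + 71.85 + 87.17 + 52.38 + 17.31 + 4.54 = 290.72
TFR = 5 × 290.72 / 1000 = 1.4536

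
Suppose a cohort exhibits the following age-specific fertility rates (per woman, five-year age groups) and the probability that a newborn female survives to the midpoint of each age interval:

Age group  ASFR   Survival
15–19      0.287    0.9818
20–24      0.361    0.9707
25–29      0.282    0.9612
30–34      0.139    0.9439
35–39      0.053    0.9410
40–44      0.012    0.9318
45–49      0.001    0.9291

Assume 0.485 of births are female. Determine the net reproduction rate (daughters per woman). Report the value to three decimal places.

2.659

Proportion female at birth = 0.485.
Weighting each age-specific rate by interval width and survival:
  15–19: 5 × 0.287 × 0.9818 = 1.40888
  20–24: 5 × 0.361 × 0.9707 = 1.75211
  25–29: 5 × 0.282 × 0.9612 = 1.35529
  30–34: 5 × 0.139 × 0.9439 = 0.65601
  35–39: 5 × 0.053 × 0.9410 = 0.24937
  40–44: 5 × 0.012 × 0.9318 = 0.05591
  45–49: 5 × 0.001 × 0.9291 = 0.00465
Sum = 5.48222
NRR = 0.485 × 5.48222 = 2.65888
An NRR exceeding 1 indicates intrinsic growth under these rates.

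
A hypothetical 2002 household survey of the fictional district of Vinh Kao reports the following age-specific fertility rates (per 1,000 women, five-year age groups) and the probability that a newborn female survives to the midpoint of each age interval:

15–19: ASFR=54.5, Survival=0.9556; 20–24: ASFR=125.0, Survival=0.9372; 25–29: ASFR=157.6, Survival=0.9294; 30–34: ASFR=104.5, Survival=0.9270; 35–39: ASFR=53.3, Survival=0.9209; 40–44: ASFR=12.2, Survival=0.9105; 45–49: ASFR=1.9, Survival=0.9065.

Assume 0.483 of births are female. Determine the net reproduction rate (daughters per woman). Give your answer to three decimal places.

1.146

Proportion female at birth = 0.483.
Per-age-group product (5 × ASFR × survival probability):
  15–19: 5 × 54.5/1000 × 0.9556 = 0.26040
  20–24: 5 × 125.0/1000 × 0.9372 = 0.58575
  25–29: 5 × 157.6/1000 × 0.9294 = 0.73237
  30–34: 5 × 104.5/1000 × 0.9270 = 0.48436
  35–39: 5 × 53.3/1000 × 0.9209 = 0.24542
  40–44: 5 × 12.2/1000 × 0.9105 = 0.05554
  45–49: 5 × 1.9/1000 × 0.9065 = 0.00861
Sum = 2.37245
NRR = 0.483 × 2.37245 = 1.14589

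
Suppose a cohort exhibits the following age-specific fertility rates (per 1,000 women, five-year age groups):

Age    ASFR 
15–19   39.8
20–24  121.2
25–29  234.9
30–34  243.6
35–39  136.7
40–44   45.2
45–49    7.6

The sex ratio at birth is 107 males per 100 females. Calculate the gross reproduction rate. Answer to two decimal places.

2.00

Proportion female at birth = 100 / (100 + 107) = 0.48309.
Sum of ASFRs = 39.8 + 121.2 + 234.9 + 243.6 + 136.7 + 45.2 + 7.6 = 829.0
TFR = 5 × 829.0 / 1000 = 4.145
GRR = 0.48309 × 4.145 = 2.00241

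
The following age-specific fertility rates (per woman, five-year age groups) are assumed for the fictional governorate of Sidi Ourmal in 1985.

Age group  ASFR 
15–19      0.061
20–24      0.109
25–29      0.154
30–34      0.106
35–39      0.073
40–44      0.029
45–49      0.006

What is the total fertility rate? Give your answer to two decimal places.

2.69

Sum of ASFRs = 0.061 + 0.109 + 0.154 + 0.106 + 0.073 + 0.029 + 0.006 = 0.538
TFR = 5 × 0.538 = 2.69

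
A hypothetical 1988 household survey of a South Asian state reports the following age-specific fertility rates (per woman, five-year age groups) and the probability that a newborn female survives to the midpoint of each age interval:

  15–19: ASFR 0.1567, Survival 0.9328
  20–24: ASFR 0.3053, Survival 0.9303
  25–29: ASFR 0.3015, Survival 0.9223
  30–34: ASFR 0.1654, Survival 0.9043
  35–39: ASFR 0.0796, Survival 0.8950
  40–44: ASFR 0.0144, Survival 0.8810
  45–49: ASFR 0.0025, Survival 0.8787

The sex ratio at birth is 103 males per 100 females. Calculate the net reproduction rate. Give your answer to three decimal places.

2.325

Proportion female at birth = 100 / (100 + 103) = 0.49261.
Each age group contributes 5 × ASFR × survival:
  15–19: 5 × 0.1567 × 0.9328 = 0.73085
  20–24: 5 × 0.3053 × 0.9303 = 1.42010
  25–29: 5 × 0.3015 × 0.9223 = 1.39037
  30–34: 5 × 0.1654 × 0.9043 = 0.74786
  35–39: 5 × 0.0796 × 0.8950 = 0.35621
  40–44: 5 × 0.0144 × 0.8810 = 0.06343
  45–49: 5 × 0.0025 × 0.8787 = 0.01098
Sum = 4.71980
NRR = 0.49261 × 4.71980 = 2.32502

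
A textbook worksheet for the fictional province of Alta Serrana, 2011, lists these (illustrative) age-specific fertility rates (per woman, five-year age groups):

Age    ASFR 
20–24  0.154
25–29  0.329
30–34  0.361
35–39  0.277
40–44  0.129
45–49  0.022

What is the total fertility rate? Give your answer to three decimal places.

6.360

Sum of ASFRs = 0.154 + 0.329 + 0.361 + 0.277 + 0.129 + 0.022 = 1.272
TFR = 5 × 1.272 = 6.36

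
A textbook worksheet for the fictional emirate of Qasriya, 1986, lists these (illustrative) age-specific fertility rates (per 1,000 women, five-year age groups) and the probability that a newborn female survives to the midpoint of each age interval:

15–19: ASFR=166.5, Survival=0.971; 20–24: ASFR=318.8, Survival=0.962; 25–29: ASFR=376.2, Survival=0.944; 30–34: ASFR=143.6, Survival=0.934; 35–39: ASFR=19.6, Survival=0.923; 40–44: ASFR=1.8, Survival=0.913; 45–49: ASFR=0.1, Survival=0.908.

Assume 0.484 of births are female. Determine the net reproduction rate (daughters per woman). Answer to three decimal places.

Proportion female at birth = 0.484.
Per-age-group product (5 × ASFR × survival probability):
  15–19: 5 × 166.5/1000 × 0.971 = 0.80836
  20–24: 5 × 318.8/1000 × 0.962 = 1.53343
  25–29: 5 × 376.2/1000 × 0.944 = 1.77566
  30–34: 5 × 143.6/1000 × 0.934 = 0.67061
  35–39: 5 × 19.6/1000 × 0.923 = 0.09045
  40–44: 5 × 1.8/1000 × 0.913 = 0.00822
  45–49: 5 × 0.1/1000 × 0.908 = 0.00045
Sum = 4.88718
NRR = 0.484 × 4.88718 = 2.36540
NRR > 1, so each generation more than replaces itself.

2.365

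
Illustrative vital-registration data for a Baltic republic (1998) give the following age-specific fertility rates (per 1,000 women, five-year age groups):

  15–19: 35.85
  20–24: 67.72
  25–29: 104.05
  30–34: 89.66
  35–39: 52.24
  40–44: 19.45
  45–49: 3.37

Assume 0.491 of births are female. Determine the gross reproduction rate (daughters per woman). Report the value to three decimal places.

Proportion female at birth = 0.491.
Sum of ASFRs = 35.85 + 67.72 + 104.05 + 89.66 + 52.24 + 19.45 + 3.37 = 372.34
TFR = 5 × 372.34 / 1000 = 1.8617
GRR = 0.491 × 1.8617 = 0.91409

0.914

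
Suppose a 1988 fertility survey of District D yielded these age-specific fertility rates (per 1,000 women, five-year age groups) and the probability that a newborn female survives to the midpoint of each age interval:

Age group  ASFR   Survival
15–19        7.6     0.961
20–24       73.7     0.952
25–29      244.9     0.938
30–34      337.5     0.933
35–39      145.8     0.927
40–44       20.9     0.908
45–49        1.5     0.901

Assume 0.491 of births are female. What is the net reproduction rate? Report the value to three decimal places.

1.909

Proportion female at birth = 0.491.
Survival-weighted fertility by age (5·fₓ·Sₓ):
  15–19: 5 × 7.6/1000 × 0.961 = 0.03652
  20–24: 5 × 73.7/1000 × 0.952 = 0.35081
  25–29: 5 × 244.9/1000 × 0.938 = 1.14858
  30–34: 5 × 337.5/1000 × 0.933 = 1.57444
  35–39: 5 × 145.8/1000 × 0.927 = 0.67578
  40–44: 5 × 20.9/1000 × 0.908 = 0.09489
  45–49: 5 × 1.5/1000 × 0.901 = 0.00676
Sum = 3.88778
NRR = 0.491 × 3.88778 = 1.90890
With NRR above 1 the population is above replacement fertility.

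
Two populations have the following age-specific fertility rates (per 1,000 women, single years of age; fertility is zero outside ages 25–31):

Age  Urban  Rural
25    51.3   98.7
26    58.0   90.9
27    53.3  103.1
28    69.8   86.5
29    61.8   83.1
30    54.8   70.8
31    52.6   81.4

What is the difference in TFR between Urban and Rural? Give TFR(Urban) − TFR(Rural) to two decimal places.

Urban:
  Sum of ASFRs = 51.3 + 58.0 + 53.3 + 69.8 + 61.8 + 54.8 + 52.6 = 401.6
  TFR = 401.6 / 1000 = 0.4016
Rural:
  Sum of ASFRs = 98.7 + 90.9 + 103.1 + 86.5 + 83.1 + 70.8 + 81.4 = 614.5
  TFR = 614.5 / 1000 = 0.6145
Difference = 0.4016 − 0.6145 = -0.2129

-0.21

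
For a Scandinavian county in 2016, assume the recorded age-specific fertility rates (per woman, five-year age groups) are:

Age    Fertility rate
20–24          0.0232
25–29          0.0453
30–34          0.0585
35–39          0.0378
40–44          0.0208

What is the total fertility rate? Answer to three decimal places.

0.928

Sum of ASFRs = 0.0232 + 0.0453 + 0.0585 + 0.0378 + 0.0208 = 0.1856
TFR = 5 × 0.1856 = 0.928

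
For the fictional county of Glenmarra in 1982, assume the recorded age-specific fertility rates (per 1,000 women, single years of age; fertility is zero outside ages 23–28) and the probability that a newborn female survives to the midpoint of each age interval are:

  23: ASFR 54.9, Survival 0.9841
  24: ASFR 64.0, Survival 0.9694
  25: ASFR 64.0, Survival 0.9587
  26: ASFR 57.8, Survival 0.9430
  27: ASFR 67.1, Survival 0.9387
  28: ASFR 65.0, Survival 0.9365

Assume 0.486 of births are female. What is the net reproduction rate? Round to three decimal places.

0.173

Proportion female at birth = 0.486.
Each age group contributes 1 × ASFR × survival:
  23: 1 × 54.9/1000 × 0.9841 = 0.05403
  24: 1 × 64.0/1000 × 0.9694 = 0.06204
  25: 1 × 64.0/1000 × 0.9587 = 0.06136
  26: 1 × 57.8/1000 × 0.9430 = 0.05451
  27: 1 × 67.1/1000 × 0.9387 = 0.06299
  28: 1 × 65.0/1000 × 0.9365 = 0.06087
Sum = 0.35580
NRR = 0.486 × 0.35580 = 0.17292
An NRR under 1 implies long-run decline under these rates.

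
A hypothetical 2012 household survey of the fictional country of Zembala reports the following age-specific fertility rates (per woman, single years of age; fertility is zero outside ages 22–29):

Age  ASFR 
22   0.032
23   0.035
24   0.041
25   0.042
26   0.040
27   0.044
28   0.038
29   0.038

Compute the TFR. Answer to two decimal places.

0.31

Sum of ASFRs = 0.032 + 0.035 + 0.041 + 0.042 + 0.040 + 0.044 + 0.038 + 0.038 = 0.310
TFR = 0.31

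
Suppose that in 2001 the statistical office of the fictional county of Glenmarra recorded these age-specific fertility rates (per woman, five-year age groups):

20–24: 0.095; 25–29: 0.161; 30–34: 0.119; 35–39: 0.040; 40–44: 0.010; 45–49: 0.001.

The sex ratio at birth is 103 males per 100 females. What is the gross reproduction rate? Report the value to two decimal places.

1.05

Proportion female at birth = 100 / (100 + 103) = 0.49261.
Sum of ASFRs = 0.095 + 0.161 + 0.119 + 0.040 + 0.010 + 0.001 = 0.426
TFR = 5 × 0.426 = 2.13
GRR = 0.49261 × 2.13 = 1.04926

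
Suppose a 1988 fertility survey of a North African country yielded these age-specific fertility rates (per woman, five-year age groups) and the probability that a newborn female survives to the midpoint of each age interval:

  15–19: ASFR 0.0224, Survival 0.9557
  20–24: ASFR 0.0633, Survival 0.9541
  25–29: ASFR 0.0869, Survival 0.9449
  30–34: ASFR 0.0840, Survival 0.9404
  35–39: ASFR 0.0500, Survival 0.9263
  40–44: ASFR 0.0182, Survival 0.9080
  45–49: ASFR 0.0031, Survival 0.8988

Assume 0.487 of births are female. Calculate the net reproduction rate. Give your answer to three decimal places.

Proportion female at birth = 0.487.
Weighting each age-specific rate by interval width and survival:
  15–19: 5 × 0.0224 × 0.9557 = 0.10704
  20–24: 5 × 0.0633 × 0.9541 = 0.30197
  25–29: 5 × 0.0869 × 0.9449 = 0.41056
  30–34: 5 × 0.0840 × 0.9404 = 0.39497
  35–39: 5 × 0.0500 × 0.9263 = 0.23158
  40–44: 5 × 0.0182 × 0.9080 = 0.08263
  45–49: 5 × 0.0031 × 0.8988 = 0.01393
Sum = 1.54268
NRR = 0.487 × 1.54268 = 0.75129

0.751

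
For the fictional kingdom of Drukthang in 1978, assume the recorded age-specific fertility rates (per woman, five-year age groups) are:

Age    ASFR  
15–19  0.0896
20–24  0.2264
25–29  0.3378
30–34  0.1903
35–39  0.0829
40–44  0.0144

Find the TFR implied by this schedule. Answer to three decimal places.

4.707

Sum of ASFRs = 0.0896 + 0.2264 + 0.3378 + 0.1903 + 0.0829 + 0.0144 = 0.9414
TFR = 5 × 0.9414 = 4.707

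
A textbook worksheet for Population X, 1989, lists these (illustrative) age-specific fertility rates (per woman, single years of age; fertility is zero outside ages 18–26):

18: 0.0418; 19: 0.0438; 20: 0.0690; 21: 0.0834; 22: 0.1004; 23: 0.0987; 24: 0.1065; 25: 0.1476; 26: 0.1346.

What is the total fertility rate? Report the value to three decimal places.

Sum of ASFRs = 0.0418 + 0.0438 + 0.0690 + 0.0834 + 0.1004 + 0.0987 + 0.1065 + 0.1476 + 0.1346 = 0.8258
TFR = 0.8258

0.826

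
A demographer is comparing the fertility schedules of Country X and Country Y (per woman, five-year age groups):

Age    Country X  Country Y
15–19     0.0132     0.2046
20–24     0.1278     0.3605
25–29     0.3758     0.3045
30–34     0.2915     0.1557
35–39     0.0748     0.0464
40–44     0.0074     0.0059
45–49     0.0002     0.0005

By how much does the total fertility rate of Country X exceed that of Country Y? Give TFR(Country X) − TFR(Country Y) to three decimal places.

-0.937

Country X:
  Sum of ASFRs = 0.0132 + 0.1278 + 0.3758 + 0.2915 + 0.0748 + 0.0074 + 0.0002 = 0.8907
  TFR = 5 × 0.8907 = 4.4535
Country Y:
  Sum of ASFRs = 0.2046 + 0.3605 + 0.3045 + 0.1557 + 0.0464 + 0.0059 + 0.0005 = 1.0781
  TFR = 5 × 1.0781 = 5.3905
Difference = 4.4535 − 5.3905 = -0.937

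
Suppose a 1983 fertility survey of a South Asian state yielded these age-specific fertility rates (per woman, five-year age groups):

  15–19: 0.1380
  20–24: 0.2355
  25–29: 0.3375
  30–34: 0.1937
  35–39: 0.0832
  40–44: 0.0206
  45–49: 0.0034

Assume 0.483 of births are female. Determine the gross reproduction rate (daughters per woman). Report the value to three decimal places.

2.444

Proportion female at birth = 0.483.
Sum of ASFRs = 0.1380 + 0.2355 + 0.3375 + 0.1937 + 0.0832 + 0.0206 + 0.0034 = 1.0119
TFR = 5 × 1.0119 = 5.0595
GRR = 0.483 × 5.0595 = 2.44374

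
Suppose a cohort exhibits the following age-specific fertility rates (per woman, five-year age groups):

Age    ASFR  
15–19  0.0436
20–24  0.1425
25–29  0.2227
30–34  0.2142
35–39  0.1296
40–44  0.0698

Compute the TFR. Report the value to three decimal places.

Sum of ASFRs = 0.0436 + 0.1425 + 0.2227 + 0.2142 + 0.1296 + 0.0698 = 0.8224
TFR = 5 × 0.8224 = 4.112

4.112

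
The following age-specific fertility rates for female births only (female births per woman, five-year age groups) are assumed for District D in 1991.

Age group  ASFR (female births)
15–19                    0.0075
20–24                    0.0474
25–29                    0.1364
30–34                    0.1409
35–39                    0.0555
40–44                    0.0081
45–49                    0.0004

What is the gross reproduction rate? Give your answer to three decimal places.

Sum of female ASFRs = 0.0075 + 0.0474 + 0.1364 + 0.1409 + 0.0555 + 0.0081 + 0.0004 = 0.3962
GRR = 5 × 0.3962 = 1.981

1.981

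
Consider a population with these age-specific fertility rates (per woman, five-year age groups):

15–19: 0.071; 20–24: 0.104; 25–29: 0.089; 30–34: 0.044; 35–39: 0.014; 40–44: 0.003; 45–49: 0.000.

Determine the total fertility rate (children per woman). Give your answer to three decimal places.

1.625

Sum of ASFRs = 0.071 + 0.104 + 0.089 + 0.044 + 0.014 + 0.003 + 0.000 = 0.325
TFR = 5 × 0.325 = 1.625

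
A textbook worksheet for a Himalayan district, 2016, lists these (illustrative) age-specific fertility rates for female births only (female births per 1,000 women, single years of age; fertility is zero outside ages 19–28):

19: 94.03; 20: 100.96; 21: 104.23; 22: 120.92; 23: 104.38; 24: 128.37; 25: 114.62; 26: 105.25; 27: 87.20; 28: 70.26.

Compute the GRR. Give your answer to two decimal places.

Sum of female ASFRs = 94.03 + 100.96 + 104.23 + 120.92 + 104.38 + 128.37 + 114.62 + 105.25 + 87.20 + 70.26 = 1030.22
GRR = 1030.22 / 1000 = 1.03022

1.03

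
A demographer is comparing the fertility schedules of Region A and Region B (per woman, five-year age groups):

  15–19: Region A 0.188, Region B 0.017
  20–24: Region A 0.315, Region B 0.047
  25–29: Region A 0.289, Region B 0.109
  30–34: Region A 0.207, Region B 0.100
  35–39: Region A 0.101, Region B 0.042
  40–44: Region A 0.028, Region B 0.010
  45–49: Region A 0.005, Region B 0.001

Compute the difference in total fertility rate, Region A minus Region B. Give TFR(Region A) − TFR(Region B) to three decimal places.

Region A:
  Sum of ASFRs = 0.188 + 0.315 + 0.289 + 0.207 + 0.101 + 0.028 + 0.005 = 1.133
  TFR = 5 × 1.133 = 5.665
Region B:
  Sum of ASFRs = 0.017 + 0.047 + 0.109 + 0.100 + 0.042 + 0.010 + 0.001 = 0.326
  TFR = 5 × 0.326 = 1.63
Difference = 5.665 − 1.63 = 4.035

4.035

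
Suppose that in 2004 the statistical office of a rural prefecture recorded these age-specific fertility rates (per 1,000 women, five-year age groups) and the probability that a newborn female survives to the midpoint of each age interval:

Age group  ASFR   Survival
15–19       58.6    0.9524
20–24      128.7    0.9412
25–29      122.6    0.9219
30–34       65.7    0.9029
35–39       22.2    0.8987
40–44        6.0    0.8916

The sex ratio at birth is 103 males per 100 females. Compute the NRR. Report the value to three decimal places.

Proportion female at birth = 100 / (100 + 103) = 0.49261.
Each age group contributes 5 × ASFR × survival:
  15–19: 5 × 58.6/1000 × 0.9524 = 0.27905
  20–24: 5 × 128.7/1000 × 0.9412 = 0.60566
  25–29: 5 × 122.6/1000 × 0.9219 = 0.56512
  30–34: 5 × 65.7/1000 × 0.9029 = 0.29660
  35–39: 5 × 22.2/1000 × 0.8987 = 0.09976
  40–44: 5 × 6.0/1000 × 0.8916 = 0.02675
Sum = 1.87294
NRR = 0.49261 × 1.87294 = 0.92263
An NRR under 1 implies long-run decline under these rates.

0.923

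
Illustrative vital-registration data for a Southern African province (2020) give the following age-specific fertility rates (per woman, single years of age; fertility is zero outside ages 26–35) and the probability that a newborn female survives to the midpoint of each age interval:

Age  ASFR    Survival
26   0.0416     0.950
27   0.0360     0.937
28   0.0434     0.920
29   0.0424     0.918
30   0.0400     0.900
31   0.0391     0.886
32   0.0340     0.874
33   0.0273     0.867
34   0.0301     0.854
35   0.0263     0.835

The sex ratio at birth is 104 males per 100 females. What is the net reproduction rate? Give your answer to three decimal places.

Proportion female at birth = 100 / (100 + 104) = 0.49020.
Each age group contributes 1 × ASFR × survival:
  26: 1 × 0.0416 × 0.950 = 0.03952
  27: 1 × 0.0360 × 0.937 = 0.03373
  28: 1 × 0.0434 × 0.920 = 0.03993
  29: 1 × 0.0424 × 0.918 = 0.03892
  30: 1 × 0.0400 × 0.900 = 0.03600
  31: 1 × 0.0391 × 0.886 = 0.03464
  32: 1 × 0.0340 × 0.874 = 0.02972
  33: 1 × 0.0273 × 0.867 = 0.02367
  34: 1 × 0.0301 × 0.854 = 0.02571
  35: 1 × 0.0263 × 0.835 = 0.02196
Sum = 0.32380
NRR = 0.49020 × 0.32380 = 0.15873
An NRR under 1 implies long-run decline under these rates.

0.159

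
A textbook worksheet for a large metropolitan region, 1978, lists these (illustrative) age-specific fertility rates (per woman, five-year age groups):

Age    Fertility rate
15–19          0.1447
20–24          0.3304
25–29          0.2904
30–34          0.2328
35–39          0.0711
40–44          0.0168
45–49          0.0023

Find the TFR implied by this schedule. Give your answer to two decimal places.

Sum of ASFRs = 0.1447 + 0.3304 + 0.2904 + 0.2328 + 0.0711 + 0.0168 + 0.0023 = 1.0885
TFR = 5 × 1.0885 = 5.4425

5.44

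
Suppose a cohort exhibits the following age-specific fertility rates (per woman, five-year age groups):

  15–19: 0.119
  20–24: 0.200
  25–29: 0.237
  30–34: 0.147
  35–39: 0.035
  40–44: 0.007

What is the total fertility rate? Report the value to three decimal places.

3.725

Sum of ASFRs = 0.119 + 0.200 + 0.237 + 0.147 + 0.035 + 0.007 = 0.745
TFR = 5 × 0.745 = 3.725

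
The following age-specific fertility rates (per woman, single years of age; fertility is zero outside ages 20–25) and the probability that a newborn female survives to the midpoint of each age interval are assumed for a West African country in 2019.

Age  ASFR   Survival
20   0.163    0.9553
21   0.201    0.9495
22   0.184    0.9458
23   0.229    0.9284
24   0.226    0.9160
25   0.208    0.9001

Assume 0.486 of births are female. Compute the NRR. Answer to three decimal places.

0.548

Proportion female at birth = 0.486.
Survival-weighted fertility by age (1·fₓ·Sₓ):
  20: 1 × 0.163 × 0.9553 = 0.15571
  21: 1 × 0.201 × 0.9495 = 0.19085
  22: 1 × 0.184 × 0.9458 = 0.17403
  23: 1 × 0.229 × 0.9284 = 0.21260
  24: 1 × 0.226 × 0.9160 = 0.20702
  25: 1 × 0.208 × 0.9001 = 0.18722
Sum = 1.12743
NRR = 0.486 × 1.12743 = 0.54793
With NRR below 1 the population is below replacement fertility.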